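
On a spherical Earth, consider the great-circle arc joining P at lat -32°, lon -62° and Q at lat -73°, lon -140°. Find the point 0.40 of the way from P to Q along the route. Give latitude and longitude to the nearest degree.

The haversine formula gives a central angle δ ≈ 0.978 rad (56.1°) between the endpoints.
Interpolate at f = 0.40 with slerp weights a = sin((1−f)δ)/sin δ ≈ 0.668, b = sin(fδ)/sin δ ≈ 0.460.
p = a·p₁ + b·p₂ ≈ (0.163, -0.586, -0.794); φ = arcsin(p_z) ≈ -52.52°, λ = atan2(p_y, p_x) ≈ -74.48°.

≈ lat -53°, lon -74°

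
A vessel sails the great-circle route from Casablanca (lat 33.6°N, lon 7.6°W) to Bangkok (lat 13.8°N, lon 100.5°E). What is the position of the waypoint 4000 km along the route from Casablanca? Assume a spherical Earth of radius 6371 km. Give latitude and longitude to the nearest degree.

From cos δ = sin φ₁ sin φ₂ + cos φ₁ cos φ₂ cos Δλ, the central angle is δ ≈ 1.690 rad (96.9°). The total great-circle distance is δ·R ≈ 1.690 × 6371 ≈ 10769 km, so the target fraction is f = 4000/10769 ≈ 0.371.
Interpolate at f ≈ 0.371 with slerp weights a = sin((1−f)δ)/sin δ ≈ 0.880, b = sin(fδ)/sin δ ≈ 0.592.
p = a·p₁ + b·p₂ ≈ (0.622, 0.468, 0.628); φ = arcsin(p_z) ≈ 38.91°, λ = atan2(p_y, p_x) ≈ 36.97°.

≈ lat 39°N, lon 37°E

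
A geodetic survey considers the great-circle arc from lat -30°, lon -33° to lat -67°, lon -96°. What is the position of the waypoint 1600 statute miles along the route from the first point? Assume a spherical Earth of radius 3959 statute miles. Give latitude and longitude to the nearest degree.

Convert each endpoint to a unit vector on the sphere (x = cos φ cos λ, y = cos φ sin λ, z = sin φ).
The central angle between the endpoints is δ = arccos(p₁·p₂) ≈ 0.910 rad (52.1°). The total great-circle distance is δ·R ≈ 0.910 × 3959 ≈ 3602 mi, so the target fraction is f = 1600/3602 ≈ 0.444.
Interpolate at f ≈ 0.444 with slerp weights a = sin((1−f)δ)/sin δ ≈ 0.614, b = sin(fδ)/sin δ ≈ 0.498.
p = a·p₁ + b·p₂ ≈ (0.425, -0.483, -0.765); φ = arcsin(p_z) ≈ -49.94°, λ = atan2(p_y, p_x) ≈ -48.63°.

≈ lat -50°, lon -49°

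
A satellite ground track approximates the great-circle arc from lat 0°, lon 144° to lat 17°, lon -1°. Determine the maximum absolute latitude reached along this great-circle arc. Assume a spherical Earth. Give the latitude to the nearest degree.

The great circle lies in the plane with unit normal n̂ = (p₁ × p₂)/|p₁ × p₂|.
Here n̂_z ≈ -0.882; the vertex latitude is φ_max = arccos|n̂_z| ≈ 28.1°.

≈ 28°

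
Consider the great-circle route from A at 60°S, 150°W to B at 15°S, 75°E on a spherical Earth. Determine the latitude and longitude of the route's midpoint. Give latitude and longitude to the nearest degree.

The haversine formula gives a central angle δ ≈ 1.688 rad (96.7°) between the endpoints.
Interpolate at f = 1/2 with slerp weights a = sin((1−f)δ)/sin δ ≈ 0.753, b = sin(fδ)/sin δ ≈ 0.753.
p = a·p₁ + b·p₂ ≈ (-0.138, 0.514, -0.847); φ = arcsin(p_z) ≈ -57.85°, λ = atan2(p_y, p_x) ≈ 105.00°.

≈ 58°S, 105°E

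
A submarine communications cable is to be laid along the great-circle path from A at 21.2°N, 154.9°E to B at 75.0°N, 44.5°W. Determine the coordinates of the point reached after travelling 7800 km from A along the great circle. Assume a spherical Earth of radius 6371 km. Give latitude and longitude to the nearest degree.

Write both endpoints as unit vectors p₁, p₂ with components (cos φ cos λ, cos φ sin λ, sin φ).
The central angle between the endpoints is δ = arccos(p₁·p₂) ≈ 1.449 rad (83.0°). The total great-circle distance is δ·R ≈ 1.449 × 6371 ≈ 9230 km, so the target fraction is f = 7800/9230 ≈ 0.845.
Interpolate at f ≈ 0.845 with slerp weights a = sin((1−f)δ)/sin δ ≈ 0.224, b = sin(fδ)/sin δ ≈ 0.948.
p = a·p₁ + b·p₂ ≈ (-0.014, -0.083, 0.996); φ = arcsin(p_z) ≈ 85.16°, λ = atan2(p_y, p_x) ≈ -99.84°.

≈ 85°N, 100°W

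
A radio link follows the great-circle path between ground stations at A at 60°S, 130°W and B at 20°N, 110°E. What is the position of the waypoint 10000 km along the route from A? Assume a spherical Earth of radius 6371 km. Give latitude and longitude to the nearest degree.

From cos δ = sin φ₁ sin φ₂ + cos φ₁ cos φ₂ cos Δλ, the central angle is δ ≈ 2.131 rad (122.1°). The total great-circle distance is δ·R ≈ 2.131 × 6371 ≈ 13575 km, so the target fraction is f = 10000/13575 ≈ 0.737.
Interpolate at f ≈ 0.737 with slerp weights a = sin((1−f)δ)/sin δ ≈ 0.628, b = sin(fδ)/sin δ ≈ 1.180.
p = a·p₁ + b·p₂ ≈ (-0.581, 0.802, -0.140); φ = arcsin(p_z) ≈ -8.06°, λ = atan2(p_y, p_x) ≈ 125.94°.

≈ 8°S, 126°E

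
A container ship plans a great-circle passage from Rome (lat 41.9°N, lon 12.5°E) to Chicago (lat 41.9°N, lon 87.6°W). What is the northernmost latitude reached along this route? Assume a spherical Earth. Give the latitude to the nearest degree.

≈ 54°N

The great circle lies in the plane with unit normal n̂ = (p₁ × p₂)/|p₁ × p₂|.
Here n̂_z ≈ -0.582; the vertex latitude is φ_max = arccos|n̂_z| ≈ 54.4°.
Check via Clairaut: cos φ_max = |cos φ₁| · sin C = cos(41.9°)·sin(51.4°) ≈ 0.582, again giving ≈ 54.4°.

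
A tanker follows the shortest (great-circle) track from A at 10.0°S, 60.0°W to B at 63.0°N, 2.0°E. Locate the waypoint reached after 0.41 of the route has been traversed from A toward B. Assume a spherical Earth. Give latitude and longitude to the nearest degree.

Convert each endpoint to a unit vector on the sphere (x = cos φ cos λ, y = cos φ sin λ, z = sin φ).
The central angle between the endpoints is δ = arccos(p₁·p₂) ≈ 1.516 rad (86.8°).
Interpolate at f = 0.41 with slerp weights a = sin((1−f)δ)/sin δ ≈ 0.781, b = sin(fδ)/sin δ ≈ 0.583.
p = a·p₁ + b·p₂ ≈ (0.649, -0.657, 0.384); φ = arcsin(p_z) ≈ 22.58°, λ = atan2(p_y, p_x) ≈ -45.34°.

≈ 23°N, 45°W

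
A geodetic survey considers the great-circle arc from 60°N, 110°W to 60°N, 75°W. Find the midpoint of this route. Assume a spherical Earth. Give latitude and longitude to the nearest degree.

≈ 61°N, 92°W

From cos δ = sin φ₁ sin φ₂ + cos φ₁ cos φ₂ cos Δλ, the central angle is δ ≈ 0.302 rad (17.3°).
Interpolate at f = 1/2 with slerp weights a = sin((1−f)δ)/sin δ ≈ 0.506, b = sin(fδ)/sin δ ≈ 0.506.
p = a·p₁ + b·p₂ ≈ (-0.021, -0.482, 0.876); φ = arcsin(p_z) ≈ 61.16°, λ = atan2(p_y, p_x) ≈ -92.50°.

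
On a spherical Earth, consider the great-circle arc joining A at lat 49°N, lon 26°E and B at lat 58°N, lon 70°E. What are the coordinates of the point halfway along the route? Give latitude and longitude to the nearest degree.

≈ lat 56°N, lon 46°E

Write both endpoints as unit vectors p₁, p₂ with components (cos φ cos λ, cos φ sin λ, sin φ).
The central angle between the endpoints is δ = arccos(p₁·p₂) ≈ 0.473 rad (27.1°).
Interpolate at f = 1/2 with slerp weights a = sin((1−f)δ)/sin δ ≈ 0.514, b = sin(fδ)/sin δ ≈ 0.514.
p = a·p₁ + b·p₂ ≈ (0.396, 0.404, 0.824); φ = arcsin(p_z) ≈ 55.52°, λ = atan2(p_y, p_x) ≈ 45.54°.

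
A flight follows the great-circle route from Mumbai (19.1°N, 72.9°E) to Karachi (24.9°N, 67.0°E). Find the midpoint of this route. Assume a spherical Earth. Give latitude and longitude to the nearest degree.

Write both endpoints as unit vectors p₁, p₂ with components (cos φ cos λ, cos φ sin λ, sin φ).
The central angle between the endpoints is δ = arccos(p₁·p₂) ≈ 0.139 rad (8.0°).
Interpolate at f = 1/2 with slerp weights a = sin((1−f)δ)/sin δ ≈ 0.501, b = sin(fδ)/sin δ ≈ 0.501.
p = a·p₁ + b·p₂ ≈ (0.317, 0.871, 0.375); φ = arcsin(p_z) ≈ 22.03°, λ = atan2(p_y, p_x) ≈ 70.01°.

≈ 22°N, 70°E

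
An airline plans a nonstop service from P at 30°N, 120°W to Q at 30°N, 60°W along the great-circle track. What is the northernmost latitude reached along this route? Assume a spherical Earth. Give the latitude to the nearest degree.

≈ 34°N

The great circle lies in the plane with unit normal n̂ = (p₁ × p₂)/|p₁ × p₂|.
Here n̂_z ≈ +0.832; the vertex latitude is φ_max = arccos|n̂_z| ≈ 33.7°.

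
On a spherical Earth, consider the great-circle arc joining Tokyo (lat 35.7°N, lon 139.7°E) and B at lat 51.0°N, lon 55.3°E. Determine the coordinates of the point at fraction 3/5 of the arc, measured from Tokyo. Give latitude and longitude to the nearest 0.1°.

Write both endpoints as unit vectors p₁, p₂ with components (cos φ cos λ, cos φ sin λ, sin φ).
The central angle between the endpoints is δ = arccos(p₁·p₂) ≈ 1.043 rad (59.8°).
Interpolate at f = 3/5 with slerp weights a = sin((1−f)δ)/sin δ ≈ 0.469, b = sin(fδ)/sin δ ≈ 0.678.
p = a·p₁ + b·p₂ ≈ (-0.048, 0.597, 0.801); φ = arcsin(p_z) ≈ 53.19°, λ = atan2(p_y, p_x) ≈ 94.56°.

≈ lat 53.2°N, lon 94.6°E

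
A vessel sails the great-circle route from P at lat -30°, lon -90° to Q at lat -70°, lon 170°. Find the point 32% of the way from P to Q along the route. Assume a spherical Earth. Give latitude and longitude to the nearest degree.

Write both endpoints as unit vectors p₁, p₂ with components (cos φ cos λ, cos φ sin λ, sin φ).
The central angle between the endpoints is δ = arccos(p₁·p₂) ≈ 1.139 rad (65.3°).
Interpolate at f = 0.32 with slerp weights a = sin((1−f)δ)/sin δ ≈ 0.770, b = sin(fδ)/sin δ ≈ 0.393.
p = a·p₁ + b·p₂ ≈ (-0.132, -0.644, -0.754); φ = arcsin(p_z) ≈ -48.93°, λ = atan2(p_y, p_x) ≈ -101.61°.

≈ lat -49°, lon -102°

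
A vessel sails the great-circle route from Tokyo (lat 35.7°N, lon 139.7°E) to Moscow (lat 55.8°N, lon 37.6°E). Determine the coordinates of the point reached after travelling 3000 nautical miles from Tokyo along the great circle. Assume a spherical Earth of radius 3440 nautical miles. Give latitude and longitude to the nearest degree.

Convert each endpoint to a unit vector on the sphere (x = cos φ cos λ, y = cos φ sin λ, z = sin φ).
The central angle between the endpoints is δ = arccos(p₁·p₂) ≈ 1.173 rad (67.2°). The total great-circle distance is δ·R ≈ 1.173 × 3440 ≈ 4037 nmi, so the target fraction is f = 3000/4037 ≈ 0.743.
Interpolate at f ≈ 0.743 with slerp weights a = sin((1−f)δ)/sin δ ≈ 0.322, b = sin(fδ)/sin δ ≈ 0.830.
p = a·p₁ + b·p₂ ≈ (0.170, 0.454, 0.875); φ = arcsin(p_z) ≈ 61.00°, λ = atan2(p_y, p_x) ≈ 69.42°.

≈ lat 61°N, lon 69°E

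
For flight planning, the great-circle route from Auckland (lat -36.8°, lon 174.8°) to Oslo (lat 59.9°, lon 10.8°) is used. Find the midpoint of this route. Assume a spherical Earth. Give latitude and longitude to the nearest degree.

≈ lat 37°, lon 151°

Write both endpoints as unit vectors p₁, p₂ with components (cos φ cos λ, cos φ sin λ, sin φ).
The central angle between the endpoints is δ = arccos(p₁·p₂) ≈ 2.700 rad (154.7°).
Interpolate at f = 1/2 with slerp weights a = sin((1−f)δ)/sin δ ≈ 2.285, b = sin(fδ)/sin δ ≈ 2.285.
p = a·p₁ + b·p₂ ≈ (-0.697, 0.381, 0.608); φ = arcsin(p_z) ≈ 37.46°, λ = atan2(p_y, p_x) ≈ 151.35°.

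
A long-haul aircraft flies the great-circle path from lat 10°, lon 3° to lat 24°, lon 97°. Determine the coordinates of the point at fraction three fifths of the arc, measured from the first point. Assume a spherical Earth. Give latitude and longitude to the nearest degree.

From cos δ = sin φ₁ sin φ₂ + cos φ₁ cos φ₂ cos Δλ, the central angle is δ ≈ 1.563 rad (89.5°).
Interpolate at f = 3/5 with slerp weights a = sin((1−f)δ)/sin δ ≈ 0.585, b = sin(fδ)/sin δ ≈ 0.806.
p = a·p₁ + b·p₂ ≈ (0.486, 0.761, 0.430); φ = arcsin(p_z) ≈ 25.44°, λ = atan2(p_y, p_x) ≈ 57.45°.

≈ lat 25°, lon 57°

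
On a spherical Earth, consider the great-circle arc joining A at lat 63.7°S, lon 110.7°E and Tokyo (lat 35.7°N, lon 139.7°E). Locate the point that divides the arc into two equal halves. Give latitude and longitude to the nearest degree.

≈ lat 14°S, lon 130°E

Write both endpoints as unit vectors p₁, p₂ with components (cos φ cos λ, cos φ sin λ, sin φ).
The central angle between the endpoints is δ = arccos(p₁·p₂) ≈ 1.781 rad (102.0°).
Interpolate at f = 1/2 with slerp weights a = sin((1−f)δ)/sin δ ≈ 0.795, b = sin(fδ)/sin δ ≈ 0.795.
p = a·p₁ + b·p₂ ≈ (-0.617, 0.747, -0.249); φ = arcsin(p_z) ≈ -14.40°, λ = atan2(p_y, p_x) ≈ 129.55°.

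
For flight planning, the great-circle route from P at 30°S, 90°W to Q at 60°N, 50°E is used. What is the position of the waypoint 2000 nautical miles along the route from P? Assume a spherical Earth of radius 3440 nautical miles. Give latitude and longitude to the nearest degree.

The haversine formula gives a central angle δ ≈ 2.441 rad (139.9°) between the endpoints. The total great-circle distance is δ·R ≈ 2.441 × 3440 ≈ 8398 nmi, so the target fraction is f = 2000/8398 ≈ 0.238.
Interpolate at f ≈ 0.238 with slerp weights a = sin((1−f)δ)/sin δ ≈ 1.487, b = sin(fδ)/sin δ ≈ 0.852.
p = a·p₁ + b·p₂ ≈ (0.274, -0.962, -0.006); φ = arcsin(p_z) ≈ -0.32°, λ = atan2(p_y, p_x) ≈ -74.10°.

≈ 0°N, 74°W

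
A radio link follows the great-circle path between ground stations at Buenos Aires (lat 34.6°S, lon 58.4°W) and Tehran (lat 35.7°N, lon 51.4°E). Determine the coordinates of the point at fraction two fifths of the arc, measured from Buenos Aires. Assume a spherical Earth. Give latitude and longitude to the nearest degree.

≈ lat 7°S, lon 13°W

The haversine formula gives a central angle δ ≈ 2.163 rad (123.9°) between the endpoints.
Interpolate at f = 2/5 with slerp weights a = sin((1−f)δ)/sin δ ≈ 1.160, b = sin(fδ)/sin δ ≈ 0.917.
p = a·p₁ + b·p₂ ≈ (0.965, -0.231, -0.124); φ = arcsin(p_z) ≈ -7.10°, λ = atan2(p_y, p_x) ≈ -13.48°.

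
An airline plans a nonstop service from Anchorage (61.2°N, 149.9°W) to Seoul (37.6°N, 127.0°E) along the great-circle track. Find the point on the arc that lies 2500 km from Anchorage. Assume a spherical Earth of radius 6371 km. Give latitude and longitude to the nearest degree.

Write both endpoints as unit vectors p₁, p₂ with components (cos φ cos λ, cos φ sin λ, sin φ).
The central angle between the endpoints is δ = arccos(p₁·p₂) ≈ 0.951 rad (54.5°). The total great-circle distance is δ·R ≈ 0.951 × 6371 ≈ 6061 km, so the target fraction is f = 2500/6061 ≈ 0.412.
Interpolate at f ≈ 0.412 with slerp weights a = sin((1−f)δ)/sin δ ≈ 0.651, b = sin(fδ)/sin δ ≈ 0.470.
p = a·p₁ + b·p₂ ≈ (-0.495, 0.140, 0.857); φ = arcsin(p_z) ≈ 59.02°, λ = atan2(p_y, p_x) ≈ 164.24°.

≈ 59°N, 164°E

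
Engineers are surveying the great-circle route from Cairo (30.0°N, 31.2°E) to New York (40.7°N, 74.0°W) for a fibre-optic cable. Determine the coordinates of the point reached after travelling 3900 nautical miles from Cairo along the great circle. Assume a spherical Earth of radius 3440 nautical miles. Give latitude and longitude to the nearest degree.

≈ 48°N, 54°W

Write both endpoints as unit vectors p₁, p₂ with components (cos φ cos λ, cos φ sin λ, sin φ).
The central angle between the endpoints is δ = arccos(p₁·p₂) ≈ 1.416 rad (81.1°). The total great-circle distance is δ·R ≈ 1.416 × 3440 ≈ 4872 nmi, so the target fraction is f = 3900/4872 ≈ 0.800.
Interpolate at f ≈ 0.800 with slerp weights a = sin((1−f)δ)/sin δ ≈ 0.282, b = sin(fδ)/sin δ ≈ 0.917.
p = a·p₁ + b·p₂ ≈ (0.401, -0.542, 0.739); φ = arcsin(p_z) ≈ 47.65°, λ = atan2(p_y, p_x) ≈ -53.51°.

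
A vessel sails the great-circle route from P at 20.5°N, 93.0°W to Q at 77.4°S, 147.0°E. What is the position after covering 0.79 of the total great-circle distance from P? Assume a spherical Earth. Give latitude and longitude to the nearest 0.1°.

From cos δ = sin φ₁ sin φ₂ + cos φ₁ cos φ₂ cos Δλ, the central angle is δ ≈ 2.031 rad (116.4°).
Interpolate at f = 0.79 with slerp weights a = sin((1−f)δ)/sin δ ≈ 0.462, b = sin(fδ)/sin δ ≈ 1.115.
p = a·p₁ + b·p₂ ≈ (-0.227, -0.299, -0.927); φ = arcsin(p_z) ≈ -67.95°, λ = atan2(p_y, p_x) ≈ -127.14°.

≈ 67.9°S, 127.1°W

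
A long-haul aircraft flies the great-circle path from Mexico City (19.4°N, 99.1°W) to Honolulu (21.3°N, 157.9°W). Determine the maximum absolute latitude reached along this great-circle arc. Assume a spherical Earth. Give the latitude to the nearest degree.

The great circle lies in the plane with unit normal n̂ = (p₁ × p₂)/|p₁ × p₂|.
Here n̂_z ≈ -0.919; the vertex latitude is φ_max = arccos|n̂_z| ≈ 23.2°.

≈ 23°N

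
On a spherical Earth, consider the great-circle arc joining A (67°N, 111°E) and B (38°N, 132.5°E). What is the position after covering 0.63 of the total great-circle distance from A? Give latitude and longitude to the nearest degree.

The haversine formula gives a central angle δ ≈ 0.549 rad (31.4°) between the endpoints.
Interpolate at f = 0.63 with slerp weights a = sin((1−f)δ)/sin δ ≈ 0.387, b = sin(fδ)/sin δ ≈ 0.650.
p = a·p₁ + b·p₂ ≈ (-0.400, 0.518, 0.756); φ = arcsin(p_z) ≈ 49.10°, λ = atan2(p_y, p_x) ≈ 127.65°.

≈ (49°N, 128°E)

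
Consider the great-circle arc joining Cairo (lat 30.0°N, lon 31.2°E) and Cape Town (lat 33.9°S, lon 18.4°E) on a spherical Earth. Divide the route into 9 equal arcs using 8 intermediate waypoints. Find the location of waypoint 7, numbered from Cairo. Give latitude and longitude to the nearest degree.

≈ lat 20°S, lon 22°E

Write both endpoints as unit vectors p₁, p₂ with components (cos φ cos λ, cos φ sin λ, sin φ).
The central angle between the endpoints is δ = arccos(p₁·p₂) ≈ 1.135 rad (65.0°).
Interpolate at f = 7/9 with slerp weights a = sin((1−f)δ)/sin δ ≈ 0.275, b = sin(fδ)/sin δ ≈ 0.852.
p = a·p₁ + b·p₂ ≈ (0.875, 0.347, -0.338); φ = arcsin(p_z) ≈ -19.73°, λ = atan2(p_y, p_x) ≈ 21.62°.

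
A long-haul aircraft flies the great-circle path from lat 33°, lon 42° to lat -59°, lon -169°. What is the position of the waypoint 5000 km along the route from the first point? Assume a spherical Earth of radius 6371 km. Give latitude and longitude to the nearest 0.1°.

Convert each endpoint to a unit vector on the sphere (x = cos φ cos λ, y = cos φ sin λ, z = sin φ).
The central angle between the endpoints is δ = arccos(p₁·p₂) ≈ 2.563 rad (146.8°). The total great-circle distance is δ·R ≈ 2.563 × 6371 ≈ 16327 km, so the target fraction is f = 5000/16327 ≈ 0.306.
Interpolate at f ≈ 0.306 with slerp weights a = sin((1−f)δ)/sin δ ≈ 1.789, b = sin(fδ)/sin δ ≈ 1.292.
p = a·p₁ + b·p₂ ≈ (0.462, 0.877, -0.133); φ = arcsin(p_z) ≈ -7.64°, λ = atan2(p_y, p_x) ≈ 62.23°.

≈ lat -7.6°, lon 62.2°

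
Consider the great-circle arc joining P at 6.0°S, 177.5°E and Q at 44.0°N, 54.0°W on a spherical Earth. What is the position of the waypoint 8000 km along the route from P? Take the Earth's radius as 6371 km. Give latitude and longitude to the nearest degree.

≈ 43°N, 124°W

Convert each endpoint to a unit vector on the sphere (x = cos φ cos λ, y = cos φ sin λ, z = sin φ).
The central angle between the endpoints is δ = arccos(p₁·p₂) ≈ 2.115 rad (121.2°). The total great-circle distance is δ·R ≈ 2.115 × 6371 ≈ 13476 km, so the target fraction is f = 8000/13476 ≈ 0.594.
Interpolate at f ≈ 0.594 with slerp weights a = sin((1−f)δ)/sin δ ≈ 0.886, b = sin(fδ)/sin δ ≈ 1.111.
p = a·p₁ + b·p₂ ≈ (-0.410, -0.608, 0.680); φ = arcsin(p_z) ≈ 42.81°, λ = atan2(p_y, p_x) ≈ -123.97°.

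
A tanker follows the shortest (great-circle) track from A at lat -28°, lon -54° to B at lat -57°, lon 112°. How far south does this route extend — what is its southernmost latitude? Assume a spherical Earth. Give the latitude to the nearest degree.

The great circle lies in the plane with unit normal n̂ = (p₁ × p₂)/|p₁ × p₂|.
Here n̂_z ≈ +0.117; the vertex latitude is φ_max = arccos|n̂_z| ≈ 83.3°.
Check via Clairaut: cos φ_max = |cos φ₁| · sin C = cos(28.0°)·sin(172.4°) ≈ 0.117, again giving ≈ 83.3°.

≈ -83°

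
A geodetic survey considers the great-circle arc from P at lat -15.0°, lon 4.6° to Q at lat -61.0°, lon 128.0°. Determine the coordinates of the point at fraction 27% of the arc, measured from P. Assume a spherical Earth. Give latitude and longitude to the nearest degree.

≈ lat -37°, lon 17°

Convert each endpoint to a unit vector on the sphere (x = cos φ cos λ, y = cos φ sin λ, z = sin φ).
The central angle between the endpoints is δ = arccos(p₁·p₂) ≈ 1.602 rad (91.8°).
Interpolate at f = 0.27 with slerp weights a = sin((1−f)δ)/sin δ ≈ 0.921, b = sin(fδ)/sin δ ≈ 0.419.
p = a·p₁ + b·p₂ ≈ (0.762, 0.232, -0.605); φ = arcsin(p_z) ≈ -37.25°, λ = atan2(p_y, p_x) ≈ 16.91°.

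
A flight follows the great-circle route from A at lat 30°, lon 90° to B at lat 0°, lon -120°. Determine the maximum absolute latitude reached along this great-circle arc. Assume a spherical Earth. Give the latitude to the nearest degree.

≈ 49°

The great circle lies in the plane with unit normal n̂ = (p₁ × p₂)/|p₁ × p₂|.
Here n̂_z ≈ +0.655; the vertex latitude is φ_max = arccos|n̂_z| ≈ 49.1°.
Check via Clairaut: cos φ_max = |cos φ₁| · sin C = cos(30.0°)·sin(49.1°) ≈ 0.655, again giving ≈ 49.1°.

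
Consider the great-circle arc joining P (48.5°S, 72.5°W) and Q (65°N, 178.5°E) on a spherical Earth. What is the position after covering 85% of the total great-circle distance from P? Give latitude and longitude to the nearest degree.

Write both endpoints as unit vectors p₁, p₂ with components (cos φ cos λ, cos φ sin λ, sin φ).
The central angle between the endpoints is δ = arccos(p₁·p₂) ≈ 2.450 rad (140.3°).
Interpolate at f = 0.85 with slerp weights a = sin((1−f)δ)/sin δ ≈ 0.563, b = sin(fδ)/sin δ ≈ 1.367.
p = a·p₁ + b·p₂ ≈ (-0.465, -0.341, 0.817); φ = arcsin(p_z) ≈ 54.79°, λ = atan2(p_y, p_x) ≈ -143.79°.

≈ (55°N, 144°W)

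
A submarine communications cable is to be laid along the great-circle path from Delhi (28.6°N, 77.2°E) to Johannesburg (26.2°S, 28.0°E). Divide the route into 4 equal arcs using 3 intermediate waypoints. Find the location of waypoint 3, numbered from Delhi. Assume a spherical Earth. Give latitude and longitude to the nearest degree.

≈ (13°S, 41°E)

From cos δ = sin φ₁ sin φ₂ + cos φ₁ cos φ₂ cos Δλ, the central angle is δ ≈ 1.263 rad (72.3°).
Interpolate at f = 3/4 with slerp weights a = sin((1−f)δ)/sin δ ≈ 0.326, b = sin(fδ)/sin δ ≈ 0.852.
p = a·p₁ + b·p₂ ≈ (0.738, 0.638, -0.220); φ = arcsin(p_z) ≈ -12.72°, λ = atan2(p_y, p_x) ≈ 40.82°.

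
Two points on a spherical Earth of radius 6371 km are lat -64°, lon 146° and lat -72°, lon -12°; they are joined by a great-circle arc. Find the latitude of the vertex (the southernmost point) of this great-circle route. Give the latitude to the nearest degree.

The great circle lies in the plane with unit normal n̂ = (p₁ × p₂)/|p₁ × p₂|.
Here n̂_z ≈ -0.074; the vertex latitude is φ_max = arccos|n̂_z| ≈ 85.7°.
Check via Clairaut: cos φ_max = |cos φ₁| · sin C = cos(64.0°)·sin(170.3°) ≈ 0.074, again giving ≈ 85.7°.

≈ -86°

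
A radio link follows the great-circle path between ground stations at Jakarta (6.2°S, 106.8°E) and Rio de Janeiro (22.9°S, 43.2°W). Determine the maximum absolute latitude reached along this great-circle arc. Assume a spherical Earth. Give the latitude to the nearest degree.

≈ 46°S

The great circle lies in the plane with unit normal n̂ = (p₁ × p₂)/|p₁ × p₂|.
Here n̂_z ≈ -0.694; the vertex latitude is φ_max = arccos|n̂_z| ≈ 46.1°.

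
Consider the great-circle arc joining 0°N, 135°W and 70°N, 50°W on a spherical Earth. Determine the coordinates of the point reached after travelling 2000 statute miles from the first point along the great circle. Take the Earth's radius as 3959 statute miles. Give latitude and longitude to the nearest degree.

≈ 27°N, 124°W

Write both endpoints as unit vectors p₁, p₂ with components (cos φ cos λ, cos φ sin λ, sin φ).
The central angle between the endpoints is δ = arccos(p₁·p₂) ≈ 1.541 rad (88.3°). The total great-circle distance is δ·R ≈ 1.541 × 3959 ≈ 6101 mi, so the target fraction is f = 2000/6101 ≈ 0.328.
Interpolate at f ≈ 0.328 with slerp weights a = sin((1−f)δ)/sin δ ≈ 0.861, b = sin(fδ)/sin δ ≈ 0.484.
p = a·p₁ + b·p₂ ≈ (-0.502, -0.735, 0.455); φ = arcsin(p_z) ≈ 27.06°, λ = atan2(p_y, p_x) ≈ -124.32°.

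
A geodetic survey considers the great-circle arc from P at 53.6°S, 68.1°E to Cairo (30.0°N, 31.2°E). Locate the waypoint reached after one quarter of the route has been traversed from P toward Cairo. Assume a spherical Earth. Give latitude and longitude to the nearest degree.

≈ 33°S, 54°E

The haversine formula gives a central angle δ ≈ 1.562 rad (89.5°) between the endpoints.
Interpolate at f = 1/4 with slerp weights a = sin((1−f)δ)/sin δ ≈ 0.921, b = sin(fδ)/sin δ ≈ 0.381.
p = a·p₁ + b·p₂ ≈ (0.486, 0.678, -0.551); φ = arcsin(p_z) ≈ -33.46°, λ = atan2(p_y, p_x) ≈ 54.37°.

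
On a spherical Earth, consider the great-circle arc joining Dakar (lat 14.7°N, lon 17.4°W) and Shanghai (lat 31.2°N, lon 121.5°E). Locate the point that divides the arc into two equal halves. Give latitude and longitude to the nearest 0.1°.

≈ lat 50.0°N, lon 42.7°E

Write both endpoints as unit vectors p₁, p₂ with components (cos φ cos λ, cos φ sin λ, sin φ).
The central angle between the endpoints is δ = arccos(p₁·p₂) ≈ 2.085 rad (119.5°).
Interpolate at f = 1/2 with slerp weights a = sin((1−f)δ)/sin δ ≈ 0.992, b = sin(fδ)/sin δ ≈ 0.992.
p = a·p₁ + b·p₂ ≈ (0.472, 0.437, 0.766); φ = arcsin(p_z) ≈ 49.97°, λ = atan2(p_y, p_x) ≈ 42.75°.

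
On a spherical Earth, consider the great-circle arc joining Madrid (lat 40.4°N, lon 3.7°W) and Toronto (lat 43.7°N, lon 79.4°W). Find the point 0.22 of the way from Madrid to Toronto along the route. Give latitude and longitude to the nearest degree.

Convert each endpoint to a unit vector on the sphere (x = cos φ cos λ, y = cos φ sin λ, z = sin φ).
The central angle between the endpoints is δ = arccos(p₁·p₂) ≈ 0.947 rad (54.3°).
Interpolate at f = 0.22 with slerp weights a = sin((1−f)δ)/sin δ ≈ 0.830, b = sin(fδ)/sin δ ≈ 0.255.
p = a·p₁ + b·p₂ ≈ (0.664, -0.222, 0.714); φ = arcsin(p_z) ≈ 45.54°, λ = atan2(p_y, p_x) ≈ -18.47°.

≈ lat 46°N, lon 18°W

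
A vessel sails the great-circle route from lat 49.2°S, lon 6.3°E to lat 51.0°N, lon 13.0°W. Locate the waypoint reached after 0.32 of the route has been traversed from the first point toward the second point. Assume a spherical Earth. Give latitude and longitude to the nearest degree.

Write both endpoints as unit vectors p₁, p₂ with components (cos φ cos λ, cos φ sin λ, sin φ).
The central angle between the endpoints is δ = arccos(p₁·p₂) ≈ 1.772 rad (101.5°).
Interpolate at f = 0.32 with slerp weights a = sin((1−f)δ)/sin δ ≈ 0.953, b = sin(fδ)/sin δ ≈ 0.548.
p = a·p₁ + b·p₂ ≈ (0.955, -0.009, -0.295); φ = arcsin(p_z) ≈ -17.18°, λ = atan2(p_y, p_x) ≈ -0.56°.

≈ lat 17°S, lon 1°W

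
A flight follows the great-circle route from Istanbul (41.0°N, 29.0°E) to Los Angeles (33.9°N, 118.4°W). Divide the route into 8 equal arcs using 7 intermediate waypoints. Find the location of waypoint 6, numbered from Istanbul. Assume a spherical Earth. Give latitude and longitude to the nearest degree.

Convert each endpoint to a unit vector on the sphere (x = cos φ cos λ, y = cos φ sin λ, z = sin φ).
The central angle between the endpoints is δ = arccos(p₁·p₂) ≈ 1.733 rad (99.3°).
Interpolate at f = 6/8 with slerp weights a = sin((1−f)δ)/sin δ ≈ 0.426, b = sin(fδ)/sin δ ≈ 0.976.
p = a·p₁ + b·p₂ ≈ (-0.105, -0.557, 0.824); φ = arcsin(p_z) ≈ 55.46°, λ = atan2(p_y, p_x) ≈ -100.63°.

≈ 55°N, 101°W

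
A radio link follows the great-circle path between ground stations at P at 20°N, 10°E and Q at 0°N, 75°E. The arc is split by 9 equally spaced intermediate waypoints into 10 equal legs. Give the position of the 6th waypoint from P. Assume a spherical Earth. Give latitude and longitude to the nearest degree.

≈ 10°N, 50°E

Convert each endpoint to a unit vector on the sphere (x = cos φ cos λ, y = cos φ sin λ, z = sin φ).
The central angle between the endpoints is δ = arccos(p₁·p₂) ≈ 1.162 rad (66.6°).
Interpolate at f = 6/10 with slerp weights a = sin((1−f)δ)/sin δ ≈ 0.489, b = sin(fδ)/sin δ ≈ 0.700.
p = a·p₁ + b·p₂ ≈ (0.633, 0.756, 0.167); φ = arcsin(p_z) ≈ 9.62°, λ = atan2(p_y, p_x) ≈ 50.04°.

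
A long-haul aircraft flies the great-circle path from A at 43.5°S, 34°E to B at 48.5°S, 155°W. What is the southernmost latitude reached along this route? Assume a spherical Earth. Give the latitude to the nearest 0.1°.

The great circle lies in the plane with unit normal n̂ = (p₁ × p₂)/|p₁ × p₂|.
Here n̂_z ≈ +0.075; the vertex latitude is φ_max = arccos|n̂_z| ≈ 85.7°.
Check via Clairaut: cos φ_max = |cos φ₁| · sin C = cos(43.5°)·sin(174.0°) ≈ 0.075, again giving ≈ 85.7°.

≈ 85.7°S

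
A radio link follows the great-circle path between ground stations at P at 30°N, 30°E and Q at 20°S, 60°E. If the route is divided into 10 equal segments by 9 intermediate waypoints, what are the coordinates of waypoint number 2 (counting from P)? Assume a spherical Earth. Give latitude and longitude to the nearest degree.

≈ 20°N, 37°E

Write both endpoints as unit vectors p₁, p₂ with components (cos φ cos λ, cos φ sin λ, sin φ).
The central angle between the endpoints is δ = arccos(p₁·p₂) ≈ 1.008 rad (57.7°).
Interpolate at f = 2/10 with slerp weights a = sin((1−f)δ)/sin δ ≈ 0.853, b = sin(fδ)/sin δ ≈ 0.237.
p = a·p₁ + b·p₂ ≈ (0.751, 0.562, 0.346); φ = arcsin(p_z) ≈ 20.23°, λ = atan2(p_y, p_x) ≈ 36.81°.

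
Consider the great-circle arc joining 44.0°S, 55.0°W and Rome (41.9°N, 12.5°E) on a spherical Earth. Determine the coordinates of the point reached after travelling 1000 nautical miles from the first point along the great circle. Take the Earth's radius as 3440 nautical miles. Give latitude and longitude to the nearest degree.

Convert each endpoint to a unit vector on the sphere (x = cos φ cos λ, y = cos φ sin λ, z = sin φ).
The central angle between the endpoints is δ = arccos(p₁·p₂) ≈ 1.833 rad (105.0°). The total great-circle distance is δ·R ≈ 1.833 × 3440 ≈ 6305 nmi, so the target fraction is f = 1000/6305 ≈ 0.159.
Interpolate at f ≈ 0.159 with slerp weights a = sin((1−f)δ)/sin δ ≈ 1.035, b = sin(fδ)/sin δ ≈ 0.297.
p = a·p₁ + b·p₂ ≈ (0.643, -0.562, -0.521); φ = arcsin(p_z) ≈ -31.38°, λ = atan2(p_y, p_x) ≈ -41.17°.

≈ 31°S, 41°W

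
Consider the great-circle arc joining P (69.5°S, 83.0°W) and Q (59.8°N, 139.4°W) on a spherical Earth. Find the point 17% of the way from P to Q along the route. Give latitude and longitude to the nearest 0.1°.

≈ (48.8°S, 103.7°W)

The haversine formula gives a central angle δ ≈ 2.363 rad (135.4°) between the endpoints.
Interpolate at f = 0.17 with slerp weights a = sin((1−f)δ)/sin δ ≈ 1.317, b = sin(fδ)/sin δ ≈ 0.557.
p = a·p₁ + b·p₂ ≈ (-0.156, -0.640, -0.752); φ = arcsin(p_z) ≈ -48.78°, λ = atan2(p_y, p_x) ≈ -103.74°.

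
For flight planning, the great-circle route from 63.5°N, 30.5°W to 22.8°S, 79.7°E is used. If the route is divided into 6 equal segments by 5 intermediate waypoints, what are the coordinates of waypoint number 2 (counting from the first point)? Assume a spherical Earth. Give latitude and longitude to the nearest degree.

≈ 46°N, 36°E

The haversine formula gives a central angle δ ≈ 2.082 rad (119.3°) between the endpoints.
Interpolate at f = 2/6 with slerp weights a = sin((1−f)δ)/sin δ ≈ 1.127, b = sin(fδ)/sin δ ≈ 0.733.
p = a·p₁ + b·p₂ ≈ (0.554, 0.410, 0.725); φ = arcsin(p_z) ≈ 46.44°, λ = atan2(p_y, p_x) ≈ 36.47°.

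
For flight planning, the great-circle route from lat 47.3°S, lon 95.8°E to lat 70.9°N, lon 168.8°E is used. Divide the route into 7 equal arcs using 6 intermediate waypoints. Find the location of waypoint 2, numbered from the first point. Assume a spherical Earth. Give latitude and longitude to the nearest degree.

≈ lat 12°S, lon 110°E

Convert each endpoint to a unit vector on the sphere (x = cos φ cos λ, y = cos φ sin λ, z = sin φ).
The central angle between the endpoints is δ = arccos(p₁·p₂) ≈ 2.252 rad (129.0°).
Interpolate at f = 2/7 with slerp weights a = sin((1−f)δ)/sin δ ≈ 1.286, b = sin(fδ)/sin δ ≈ 0.772.
p = a·p₁ + b·p₂ ≈ (-0.336, 0.917, -0.216); φ = arcsin(p_z) ≈ -12.45°, λ = atan2(p_y, p_x) ≈ 110.13°.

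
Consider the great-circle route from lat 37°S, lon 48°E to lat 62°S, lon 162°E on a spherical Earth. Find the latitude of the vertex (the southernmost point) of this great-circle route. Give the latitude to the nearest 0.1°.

≈ 68.3°S

The great circle lies in the plane with unit normal n̂ = (p₁ × p₂)/|p₁ × p₂|.
Here n̂_z ≈ +0.370; the vertex latitude is φ_max = arccos|n̂_z| ≈ 68.3°.
Check via Clairaut: cos φ_max = |cos φ₁| · sin C = cos(37.0°)·sin(152.4°) ≈ 0.370, again giving ≈ 68.3°.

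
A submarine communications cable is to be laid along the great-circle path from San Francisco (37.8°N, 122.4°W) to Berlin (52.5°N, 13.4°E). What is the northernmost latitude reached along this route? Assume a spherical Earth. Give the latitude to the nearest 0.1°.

≈ 70.2°N

The great circle lies in the plane with unit normal n̂ = (p₁ × p₂)/|p₁ × p₂|.
Here n̂_z ≈ +0.339; the vertex latitude is φ_max = arccos|n̂_z| ≈ 70.2°.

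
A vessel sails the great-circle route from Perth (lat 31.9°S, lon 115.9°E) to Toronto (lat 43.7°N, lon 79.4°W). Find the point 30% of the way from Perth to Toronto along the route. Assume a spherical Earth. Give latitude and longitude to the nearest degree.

≈ lat 8°N, lon 146°E

Write both endpoints as unit vectors p₁, p₂ with components (cos φ cos λ, cos φ sin λ, sin φ).
The central angle between the endpoints is δ = arccos(p₁·p₂) ≈ 2.848 rad (163.2°).
Interpolate at f = 0.30 with slerp weights a = sin((1−f)δ)/sin δ ≈ 3.148, b = sin(fδ)/sin δ ≈ 2.603.
p = a·p₁ + b·p₂ ≈ (-0.821, 0.554, 0.135); φ = arcsin(p_z) ≈ 7.75°, λ = atan2(p_y, p_x) ≈ 145.98°.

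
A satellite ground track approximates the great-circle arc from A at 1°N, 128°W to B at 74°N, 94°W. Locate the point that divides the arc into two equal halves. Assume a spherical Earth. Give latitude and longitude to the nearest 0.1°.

≈ 38.3°N, 120.8°W

Convert each endpoint to a unit vector on the sphere (x = cos φ cos λ, y = cos φ sin λ, z = sin φ).
The central angle between the endpoints is δ = arccos(p₁·p₂) ≈ 1.323 rad (75.8°).
Interpolate at f = 1/2 with slerp weights a = sin((1−f)δ)/sin δ ≈ 0.634, b = sin(fδ)/sin δ ≈ 0.634.
p = a·p₁ + b·p₂ ≈ (-0.402, -0.673, 0.620); φ = arcsin(p_z) ≈ 38.33°, λ = atan2(p_y, p_x) ≈ -120.85°.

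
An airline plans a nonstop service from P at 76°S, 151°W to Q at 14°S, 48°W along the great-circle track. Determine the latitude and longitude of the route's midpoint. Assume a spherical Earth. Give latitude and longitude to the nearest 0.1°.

≈ 52.0°S, 62.4°W

Write both endpoints as unit vectors p₁, p₂ with components (cos φ cos λ, cos φ sin λ, sin φ).
The central angle between the endpoints is δ = arccos(p₁·p₂) ≈ 1.388 rad (79.5°).
Interpolate at f = 1/2 with slerp weights a = sin((1−f)δ)/sin δ ≈ 0.650, b = sin(fδ)/sin δ ≈ 0.650.
p = a·p₁ + b·p₂ ≈ (0.285, -0.545, -0.788); φ = arcsin(p_z) ≈ -52.04°, λ = atan2(p_y, p_x) ≈ -62.43°.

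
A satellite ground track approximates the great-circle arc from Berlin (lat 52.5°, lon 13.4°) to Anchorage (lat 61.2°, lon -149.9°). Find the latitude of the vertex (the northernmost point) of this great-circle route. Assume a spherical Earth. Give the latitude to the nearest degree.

The great circle lies in the plane with unit normal n̂ = (p₁ × p₂)/|p₁ × p₂|.
Here n̂_z ≈ -0.093; the vertex latitude is φ_max = arccos|n̂_z| ≈ 84.7°.
Check via Clairaut: cos φ_max = |cos φ₁| · sin C = cos(52.5°)·sin(8.7°) ≈ 0.093, again giving ≈ 84.7°.

≈ 85°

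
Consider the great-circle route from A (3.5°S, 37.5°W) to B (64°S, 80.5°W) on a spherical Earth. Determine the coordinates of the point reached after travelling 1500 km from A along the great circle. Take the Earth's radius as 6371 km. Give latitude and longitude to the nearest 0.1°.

≈ (16.2°S, 42.0°W)

Write both endpoints as unit vectors p₁, p₂ with components (cos φ cos λ, cos φ sin λ, sin φ).
The central angle between the endpoints is δ = arccos(p₁·p₂) ≈ 1.187 rad (68.0°). The total great-circle distance is δ·R ≈ 1.187 × 6371 ≈ 7559 km, so the target fraction is f = 1500/7559 ≈ 0.198.
Interpolate at f ≈ 0.198 with slerp weights a = sin((1−f)δ)/sin δ ≈ 0.878, b = sin(fδ)/sin δ ≈ 0.252.
p = a·p₁ + b·p₂ ≈ (0.714, -0.642, -0.280); φ = arcsin(p_z) ≈ -16.25°, λ = atan2(p_y, p_x) ≈ -41.99°.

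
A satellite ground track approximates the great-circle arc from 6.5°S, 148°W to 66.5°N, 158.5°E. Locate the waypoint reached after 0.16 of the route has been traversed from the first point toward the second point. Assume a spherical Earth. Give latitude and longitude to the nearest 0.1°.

Convert each endpoint to a unit vector on the sphere (x = cos φ cos λ, y = cos φ sin λ, z = sin φ).
The central angle between the endpoints is δ = arccos(p₁·p₂) ≈ 1.439 rad (82.4°).
Interpolate at f = 0.16 with slerp weights a = sin((1−f)δ)/sin δ ≈ 0.943, b = sin(fδ)/sin δ ≈ 0.230.
p = a·p₁ + b·p₂ ≈ (-0.880, -0.463, 0.104); φ = arcsin(p_z) ≈ 5.99°, λ = atan2(p_y, p_x) ≈ -152.25°.

≈ 6.0°N, 152.3°W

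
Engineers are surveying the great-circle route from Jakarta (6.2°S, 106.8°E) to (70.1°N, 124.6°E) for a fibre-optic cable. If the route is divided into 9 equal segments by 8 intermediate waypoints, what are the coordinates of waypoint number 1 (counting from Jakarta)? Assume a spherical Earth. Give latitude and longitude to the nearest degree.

Convert each endpoint to a unit vector on the sphere (x = cos φ cos λ, y = cos φ sin λ, z = sin φ).
The central angle between the endpoints is δ = arccos(p₁·p₂) ≈ 1.348 rad (77.3°).
Interpolate at f = 1/9 with slerp weights a = sin((1−f)δ)/sin δ ≈ 0.955, b = sin(fδ)/sin δ ≈ 0.153.
p = a·p₁ + b·p₂ ≈ (-0.304, 0.952, 0.041); φ = arcsin(p_z) ≈ 2.34°, λ = atan2(p_y, p_x) ≈ 107.71°.

≈ (2°N, 108°E)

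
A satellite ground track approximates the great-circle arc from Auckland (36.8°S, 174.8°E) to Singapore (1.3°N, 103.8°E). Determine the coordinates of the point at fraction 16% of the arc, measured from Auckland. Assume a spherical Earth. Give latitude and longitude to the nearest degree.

≈ (33°S, 161°E)

The haversine formula gives a central angle δ ≈ 1.321 rad (75.7°) between the endpoints.
Interpolate at f = 0.16 with slerp weights a = sin((1−f)δ)/sin δ ≈ 0.924, b = sin(fδ)/sin δ ≈ 0.217.
p = a·p₁ + b·p₂ ≈ (-0.789, 0.277, -0.549); φ = arcsin(p_z) ≈ -33.28°, λ = atan2(p_y, p_x) ≈ 160.63°.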